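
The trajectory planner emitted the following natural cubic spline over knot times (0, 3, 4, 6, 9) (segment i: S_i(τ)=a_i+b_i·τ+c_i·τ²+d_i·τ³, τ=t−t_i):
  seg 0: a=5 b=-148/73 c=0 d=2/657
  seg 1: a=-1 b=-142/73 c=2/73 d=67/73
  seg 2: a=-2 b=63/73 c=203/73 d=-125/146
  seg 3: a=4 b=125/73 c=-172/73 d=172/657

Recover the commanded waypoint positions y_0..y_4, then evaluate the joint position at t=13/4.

y_0=5 y_1=-1 y_2=-2 y_3=4 y_4=-5
S(13/4) = -6869/4672

y_0 = S_0(0) = a_0 = 5
y_1 = S_1(0) = a_1 = -1
y_2 = S_2(0) = a_2 = -2
y_3 = S_3(0) = a_3 = 4
y_4 = S_3(3) = -5
t_q=13/4 is in segment 1 (τ=1/4); S_1(τ)=-6869/4672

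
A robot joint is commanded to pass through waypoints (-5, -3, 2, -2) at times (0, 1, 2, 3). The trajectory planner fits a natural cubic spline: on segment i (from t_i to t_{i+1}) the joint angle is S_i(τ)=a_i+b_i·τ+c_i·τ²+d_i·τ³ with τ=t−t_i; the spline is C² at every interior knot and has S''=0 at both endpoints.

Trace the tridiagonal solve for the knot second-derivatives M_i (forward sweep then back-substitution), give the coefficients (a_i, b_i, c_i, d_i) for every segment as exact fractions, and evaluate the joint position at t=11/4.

Δ: Δ0=2, Δ1=5, Δ2=-4
row 1: diag=4, rhs=18; c'=1/4, d'=9/2
row 2: denom=4−1·1/4=15/4; d'=(-54−1·9/2)/(15/4)=-78/5
back: M2=-78/5
back: M1=9/2−1/4·-78/5=42/5
M: M0=0, M1=42/5, M2=-78/5, M3=0
seg 0: a=-5, c=M0/2=0, d=(M1−M0)/(6·1)=7/5, b=Δ0−h0·(2M0+M1)/6=3/5
seg 1: a=-3, c=M1/2=21/5, d=(M2−M1)/(6·1)=-4, b=Δ1−h1·(2M1+M2)/6=24/5
seg 2: a=2, c=M2/2=-39/5, d=(M3−M2)/(6·1)=13/5, b=Δ2−h2·(2M2+M3)/6=6/5
t_q=11/4 → seg 2, τ=3/4; S=2+6/5·τ+-39/5·τ²+13/5·τ³=-25/64

  seg 0: a=-5 b=3/5 c=0 d=7/5
  seg 1: a=-3 b=24/5 c=21/5 d=-4
  seg 2: a=2 b=6/5 c=-39/5 d=13/5
S(11/4) = -25/64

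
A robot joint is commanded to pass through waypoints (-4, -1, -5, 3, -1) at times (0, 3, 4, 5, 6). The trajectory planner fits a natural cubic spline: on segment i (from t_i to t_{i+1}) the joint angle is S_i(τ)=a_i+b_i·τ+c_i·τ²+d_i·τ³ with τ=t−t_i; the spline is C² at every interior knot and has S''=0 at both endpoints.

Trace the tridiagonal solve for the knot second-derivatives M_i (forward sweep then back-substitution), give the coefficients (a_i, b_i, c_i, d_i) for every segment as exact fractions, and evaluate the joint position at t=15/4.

  seg 0: a=-4 b=521/116 c=0 d=-45/116
  seg 1: a=-1 b=-347/58 c=-405/116 d=635/116
  seg 2: a=-5 b=401/116 c=375/29 d=-973/116
  seg 3: a=3 b=241/58 c=-1419/116 d=473/116
S(15/4) = -38171/7424

Δ: Δ0=1, Δ1=-4, Δ2=8, Δ3=-4
row 1: diag=8, rhs=-30; c'=1/8, d'=-15/4
row 2: denom=4−1·1/8=31/8; d'=(72−1·-15/4)/(31/8)=606/31
row 3: denom=4−1·8/31=116/31; d'=(-72−1·606/31)/(116/31)=-1419/58
back: M3=-1419/58
back: M2=606/31−8/31·-1419/58=750/29
back: M1=-15/4−1/8·750/29=-405/58
M: M0=0, M1=-405/58, M2=750/29, M3=-1419/58, M4=0
seg 0: a=-4, c=M0/2=0, d=(M1−M0)/(6·3)=-45/116, b=Δ0−h0·(2M0+M1)/6=521/116
seg 1: a=-1, c=M1/2=-405/116, d=(M2−M1)/(6·1)=635/116, b=Δ1−h1·(2M1+M2)/6=-347/58
seg 2: a=-5, c=M2/2=375/29, d=(M3−M2)/(6·1)=-973/116, b=Δ2−h2·(2M2+M3)/6=401/116
seg 3: a=3, c=M3/2=-1419/116, d=(M4−M3)/(6·1)=473/116, b=Δ3−h3·(2M3+M4)/6=241/58
t_q=15/4 → seg 1, τ=3/4; S=-1+-347/58·τ+-405/116·τ²+635/116·τ³=-38171/7424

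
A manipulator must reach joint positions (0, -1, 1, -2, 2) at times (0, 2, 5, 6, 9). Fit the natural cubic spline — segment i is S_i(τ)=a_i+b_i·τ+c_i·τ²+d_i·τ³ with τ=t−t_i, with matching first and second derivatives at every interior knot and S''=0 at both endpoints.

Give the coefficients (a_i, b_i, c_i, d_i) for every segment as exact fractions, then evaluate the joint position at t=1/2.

  seg 0: a=0 b=-314/279 c=0 d=349/2232
  seg 1: a=-1 b=419/558 c=349/372 d=-3235/10044
  seg 2: a=1 b=-2585/1116 c=-547/279 d=475/372
  seg 3: a=-2 b=-1343/558 c=2087/1116 d=-2087/10044
S(1/2) = -3233/5952

Δ: Δ0=-1/2, Δ1=2/3, Δ2=-3, Δ3=4/3
row 1: diag=10, rhs=7; c'=3/10, d'=7/10
row 2: denom=8−3·3/10=71/10; d'=(-22−3·7/10)/(71/10)=-241/71
row 3: denom=8−1·10/71=558/71; d'=(26−1·-241/71)/(558/71)=2087/558
back: M3=2087/558
back: M2=-241/71−10/71·2087/558=-1094/279
back: M1=7/10−3/10·-1094/279=349/186
M: M0=0, M1=349/186, M2=-1094/279, M3=2087/558, M4=0
seg 0: a=0, c=M0/2=0, d=(M1−M0)/(6·2)=349/2232, b=Δ0−h0·(2M0+M1)/6=-314/279
seg 1: a=-1, c=M1/2=349/372, d=(M2−M1)/(6·3)=-3235/10044, b=Δ1−h1·(2M1+M2)/6=419/558
seg 2: a=1, c=M2/2=-547/279, d=(M3−M2)/(6·1)=475/372, b=Δ2−h2·(2M2+M3)/6=-2585/1116
seg 3: a=-2, c=M3/2=2087/1116, d=(M4−M3)/(6·3)=-2087/10044, b=Δ3−h3·(2M3+M4)/6=-1343/558
t_q=1/2 → seg 0, τ=1/2; S=0+-314/279·τ+0·τ²+349/2232·τ³=-3233/5952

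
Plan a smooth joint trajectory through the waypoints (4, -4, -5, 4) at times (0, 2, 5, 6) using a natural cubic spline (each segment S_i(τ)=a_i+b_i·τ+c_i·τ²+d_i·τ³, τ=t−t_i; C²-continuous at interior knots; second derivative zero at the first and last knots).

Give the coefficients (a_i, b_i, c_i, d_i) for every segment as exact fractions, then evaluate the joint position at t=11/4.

  seg 0: a=4 b=-860/213 c=0 d=2/213
  seg 1: a=-4 b=-836/213 c=4/71 d=27/71
  seg 2: a=-5 b=1423/213 c=247/71 d=-247/213
S(11/4) = -30679/4544

Δ: Δ0=-4, Δ1=-1/3, Δ2=9
row 1: diag=10, rhs=22; c'=3/10, d'=11/5
row 2: denom=8−3·3/10=71/10; d'=(56−3·11/5)/(71/10)=494/71
back: M2=494/71
back: M1=11/5−3/10·494/71=8/71
M: M0=0, M1=8/71, M2=494/71, M3=0
seg 0: a=4, c=M0/2=0, d=(M1−M0)/(6·2)=2/213, b=Δ0−h0·(2M0+M1)/6=-860/213
seg 1: a=-4, c=M1/2=4/71, d=(M2−M1)/(6·3)=27/71, b=Δ1−h1·(2M1+M2)/6=-836/213
seg 2: a=-5, c=M2/2=247/71, d=(M3−M2)/(6·1)=-247/213, b=Δ2−h2·(2M2+M3)/6=1423/213
t_q=11/4 → seg 1, τ=3/4; S=-4+-836/213·τ+4/71·τ²+27/71·τ³=-30679/4544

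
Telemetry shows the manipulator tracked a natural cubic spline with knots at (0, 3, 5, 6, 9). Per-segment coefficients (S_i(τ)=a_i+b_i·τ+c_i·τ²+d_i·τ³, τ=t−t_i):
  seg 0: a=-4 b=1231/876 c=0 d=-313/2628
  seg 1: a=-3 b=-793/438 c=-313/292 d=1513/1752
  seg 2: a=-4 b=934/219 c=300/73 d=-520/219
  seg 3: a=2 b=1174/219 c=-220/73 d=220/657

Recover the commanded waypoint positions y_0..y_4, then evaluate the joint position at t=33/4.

y_0=-4 y_1=-3 y_2=-4 y_3=2 y_4=0
S(33/4) = 3059/1168

y_0 = S_0(0) = a_0 = -4
y_1 = S_1(0) = a_1 = -3
y_2 = S_2(0) = a_2 = -4
y_3 = S_3(0) = a_3 = 2
y_4 = S_3(3) = 0
t_q=33/4 is in segment 3 (τ=9/4); S_3(τ)=3059/1168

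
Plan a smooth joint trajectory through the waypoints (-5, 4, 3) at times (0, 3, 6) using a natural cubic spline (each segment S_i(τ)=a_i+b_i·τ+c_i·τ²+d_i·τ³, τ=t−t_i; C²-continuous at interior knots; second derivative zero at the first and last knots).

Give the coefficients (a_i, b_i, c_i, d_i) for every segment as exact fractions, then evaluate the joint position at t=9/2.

Δ: Δ0=3, Δ1=-1/3
row 1: diag=12, rhs=-20; c'=1/4, d'=-5/3
back: M1=-5/3
M: M0=0, M1=-5/3, M2=0
seg 0: a=-5, c=M0/2=0, d=(M1−M0)/(6·3)=-5/54, b=Δ0−h0·(2M0+M1)/6=23/6
seg 1: a=4, c=M1/2=-5/6, d=(M2−M1)/(6·3)=5/54, b=Δ1−h1·(2M1+M2)/6=4/3
t_q=9/2 → seg 1, τ=3/2; S=4+4/3·τ+-5/6·τ²+5/54·τ³=71/16

  seg 0: a=-5 b=23/6 c=0 d=-5/54
  seg 1: a=4 b=4/3 c=-5/6 d=5/54
S(9/2) = 71/16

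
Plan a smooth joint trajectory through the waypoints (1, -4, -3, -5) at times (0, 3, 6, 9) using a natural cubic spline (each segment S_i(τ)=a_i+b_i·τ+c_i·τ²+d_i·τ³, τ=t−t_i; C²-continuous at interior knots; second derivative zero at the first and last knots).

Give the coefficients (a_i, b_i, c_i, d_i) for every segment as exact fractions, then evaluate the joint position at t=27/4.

Δ: Δ0=-5/3, Δ1=1/3, Δ2=-2/3
row 1: diag=12, rhs=12; c'=1/4, d'=1
row 2: denom=12−3·1/4=45/4; d'=(-6−3·1)/(45/4)=-4/5
back: M2=-4/5
back: M1=1−1/4·-4/5=6/5
M: M0=0, M1=6/5, M2=-4/5, M3=0
seg 0: a=1, c=M0/2=0, d=(M1−M0)/(6·3)=1/15, b=Δ0−h0·(2M0+M1)/6=-34/15
seg 1: a=-4, c=M1/2=3/5, d=(M2−M1)/(6·3)=-1/9, b=Δ1−h1·(2M1+M2)/6=-7/15
seg 2: a=-3, c=M2/2=-2/5, d=(M3−M2)/(6·3)=2/45, b=Δ2−h2·(2M2+M3)/6=2/15
t_q=27/4 → seg 2, τ=3/4; S=-3+2/15·τ+-2/5·τ²+2/45·τ³=-497/160

  seg 0: a=1 b=-34/15 c=0 d=1/15
  seg 1: a=-4 b=-7/15 c=3/5 d=-1/9
  seg 2: a=-3 b=2/15 c=-2/5 d=2/45
S(27/4) = -497/160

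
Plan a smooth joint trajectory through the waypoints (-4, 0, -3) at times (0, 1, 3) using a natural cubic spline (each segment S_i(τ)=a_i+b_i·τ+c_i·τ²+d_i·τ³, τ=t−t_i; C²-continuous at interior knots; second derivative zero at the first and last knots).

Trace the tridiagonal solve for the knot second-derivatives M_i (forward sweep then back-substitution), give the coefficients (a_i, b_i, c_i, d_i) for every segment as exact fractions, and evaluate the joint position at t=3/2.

Δ: Δ0=4, Δ1=-3/2
row 1: diag=6, rhs=-33; c'=1/3, d'=-11/2
back: M1=-11/2
M: M0=0, M1=-11/2, M2=0
seg 0: a=-4, c=M0/2=0, d=(M1−M0)/(6·1)=-11/12, b=Δ0−h0·(2M0+M1)/6=59/12
seg 1: a=0, c=M1/2=-11/4, d=(M2−M1)/(6·2)=11/24, b=Δ1−h1·(2M1+M2)/6=13/6
t_q=3/2 → seg 1, τ=1/2; S=0+13/6·τ+-11/4·τ²+11/24·τ³=29/64

  seg 0: a=-4 b=59/12 c=0 d=-11/12
  seg 1: a=0 b=13/6 c=-11/4 d=11/24
S(3/2) = 29/64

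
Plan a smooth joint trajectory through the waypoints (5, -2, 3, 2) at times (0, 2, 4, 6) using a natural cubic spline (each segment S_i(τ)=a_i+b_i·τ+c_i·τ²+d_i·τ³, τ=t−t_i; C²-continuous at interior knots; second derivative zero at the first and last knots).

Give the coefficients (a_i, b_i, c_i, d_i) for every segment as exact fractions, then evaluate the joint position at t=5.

Δ: Δ0=-7/2, Δ1=5/2, Δ2=-1/2
row 1: diag=8, rhs=36; c'=1/4, d'=9/2
row 2: denom=8−2·1/4=15/2; d'=(-18−2·9/2)/(15/2)=-18/5
back: M2=-18/5
back: M1=9/2−1/4·-18/5=27/5
M: M0=0, M1=27/5, M2=-18/5, M3=0
seg 0: a=5, c=M0/2=0, d=(M1−M0)/(6·2)=9/20, b=Δ0−h0·(2M0+M1)/6=-53/10
seg 1: a=-2, c=M1/2=27/10, d=(M2−M1)/(6·2)=-3/4, b=Δ1−h1·(2M1+M2)/6=1/10
seg 2: a=3, c=M2/2=-9/5, d=(M3−M2)/(6·2)=3/10, b=Δ2−h2·(2M2+M3)/6=19/10
t_q=5 → seg 2, τ=1; S=3+19/10·τ+-9/5·τ²+3/10·τ³=17/5

  seg 0: a=5 b=-53/10 c=0 d=9/20
  seg 1: a=-2 b=1/10 c=27/10 d=-3/4
  seg 2: a=3 b=19/10 c=-9/5 d=3/10
S(5) = 17/5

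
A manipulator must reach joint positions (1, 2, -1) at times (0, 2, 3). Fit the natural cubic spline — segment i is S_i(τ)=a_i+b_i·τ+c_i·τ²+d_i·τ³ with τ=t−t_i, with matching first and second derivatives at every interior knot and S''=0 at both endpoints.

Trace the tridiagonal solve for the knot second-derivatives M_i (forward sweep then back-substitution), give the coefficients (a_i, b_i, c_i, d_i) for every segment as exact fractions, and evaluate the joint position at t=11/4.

Δ: Δ0=1/2, Δ1=-3
row 1: diag=6, rhs=-21; c'=1/6, d'=-7/2
back: M1=-7/2
M: M0=0, M1=-7/2, M2=0
seg 0: a=1, c=M0/2=0, d=(M1−M0)/(6·2)=-7/24, b=Δ0−h0·(2M0+M1)/6=5/3
seg 1: a=2, c=M1/2=-7/4, d=(M2−M1)/(6·1)=7/12, b=Δ1−h1·(2M1+M2)/6=-11/6
t_q=11/4 → seg 1, τ=3/4; S=2+-11/6·τ+-7/4·τ²+7/12·τ³=-29/256

  seg 0: a=1 b=5/3 c=0 d=-7/24
  seg 1: a=2 b=-11/6 c=-7/4 d=7/12
S(11/4) = -29/256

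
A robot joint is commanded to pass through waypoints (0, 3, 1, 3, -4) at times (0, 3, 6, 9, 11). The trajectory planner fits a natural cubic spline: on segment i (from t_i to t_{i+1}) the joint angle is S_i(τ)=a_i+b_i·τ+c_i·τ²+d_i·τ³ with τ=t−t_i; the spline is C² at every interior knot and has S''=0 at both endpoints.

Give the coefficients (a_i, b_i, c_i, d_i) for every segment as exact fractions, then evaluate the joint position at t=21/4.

Δ: Δ0=1, Δ1=-2/3, Δ2=2/3, Δ3=-7/2
row 1: diag=12, rhs=-10; c'=1/4, d'=-5/6
row 2: denom=12−3·1/4=45/4; d'=(8−3·-5/6)/(45/4)=14/15
row 3: denom=10−3·4/15=46/5; d'=(-25−3·14/15)/(46/5)=-139/46
back: M3=-139/46
back: M2=14/15−4/15·-139/46=40/23
back: M1=-5/6−1/4·40/23=-175/138
M: M0=0, M1=-175/138, M2=40/23, M3=-139/46, M4=0
seg 0: a=0, c=M0/2=0, d=(M1−M0)/(6·3)=-175/2484, b=Δ0−h0·(2M0+M1)/6=451/276
seg 1: a=3, c=M1/2=-175/276, d=(M2−M1)/(6·3)=415/2484, b=Δ1−h1·(2M1+M2)/6=-37/138
seg 2: a=1, c=M2/2=20/23, d=(M3−M2)/(6·3)=-73/276, b=Δ2−h2·(2M2+M3)/6=121/276
seg 3: a=3, c=M3/2=-139/92, d=(M4−M3)/(6·2)=139/552, b=Δ3−h3·(2M3+M4)/6=-205/138
t_q=21/4 → seg 1, τ=9/4; S=3+-37/138·τ+-175/276·τ²+415/2484·τ³=279/256

  seg 0: a=0 b=451/276 c=0 d=-175/2484
  seg 1: a=3 b=-37/138 c=-175/276 d=415/2484
  seg 2: a=1 b=121/276 c=20/23 d=-73/276
  seg 3: a=3 b=-205/138 c=-139/92 d=139/552
S(21/4) = 279/256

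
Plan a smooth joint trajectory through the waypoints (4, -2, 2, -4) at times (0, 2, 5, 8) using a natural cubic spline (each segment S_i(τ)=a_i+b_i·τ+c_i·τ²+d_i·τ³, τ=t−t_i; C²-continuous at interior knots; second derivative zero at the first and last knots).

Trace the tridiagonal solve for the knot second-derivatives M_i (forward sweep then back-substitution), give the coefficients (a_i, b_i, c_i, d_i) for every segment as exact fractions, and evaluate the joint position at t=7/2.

  seg 0: a=4 b=-457/111 c=0 d=31/111
  seg 1: a=-2 b=-85/111 c=62/37 d=-325/999
  seg 2: a=2 b=56/111 c=-139/111 d=139/999
S(7/2) = -141/296

Δ: Δ0=-3, Δ1=4/3, Δ2=-2
row 1: diag=10, rhs=26; c'=3/10, d'=13/5
row 2: denom=12−3·3/10=111/10; d'=(-20−3·13/5)/(111/10)=-278/111
back: M2=-278/111
back: M1=13/5−3/10·-278/111=124/37
M: M0=0, M1=124/37, M2=-278/111, M3=0
seg 0: a=4, c=M0/2=0, d=(M1−M0)/(6·2)=31/111, b=Δ0−h0·(2M0+M1)/6=-457/111
seg 1: a=-2, c=M1/2=62/37, d=(M2−M1)/(6·3)=-325/999, b=Δ1−h1·(2M1+M2)/6=-85/111
seg 2: a=2, c=M2/2=-139/111, d=(M3−M2)/(6·3)=139/999, b=Δ2−h2·(2M2+M3)/6=56/111
t_q=7/2 → seg 1, τ=3/2; S=-2+-85/111·τ+62/37·τ²+-325/999·τ³=-141/296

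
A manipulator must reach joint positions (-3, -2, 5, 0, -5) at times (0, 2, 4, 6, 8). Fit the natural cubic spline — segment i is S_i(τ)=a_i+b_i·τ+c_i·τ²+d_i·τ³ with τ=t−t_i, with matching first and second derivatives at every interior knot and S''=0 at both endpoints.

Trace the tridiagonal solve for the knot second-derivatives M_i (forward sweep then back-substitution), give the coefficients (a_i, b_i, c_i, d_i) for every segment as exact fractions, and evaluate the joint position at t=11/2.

  seg 0: a=-3 b=-41/56 c=0 d=69/224
  seg 1: a=-2 b=83/28 c=207/112 d=-177/224
  seg 2: a=5 b=7/8 c=-81/28 d=135/224
  seg 3: a=0 b=-97/28 c=81/112 d=-27/224
S(11/2) = 3293/1792

Δ: Δ0=1/2, Δ1=7/2, Δ2=-5/2, Δ3=-5/2
row 1: diag=8, rhs=18; c'=1/4, d'=9/4
row 2: denom=8−2·1/4=15/2; d'=(-36−2·9/4)/(15/2)=-27/5
row 3: denom=8−2·4/15=112/15; d'=(0−2·-27/5)/(112/15)=81/56
back: M3=81/56
back: M2=-27/5−4/15·81/56=-81/14
back: M1=9/4−1/4·-81/14=207/56
M: M0=0, M1=207/56, M2=-81/14, M3=81/56, M4=0
seg 0: a=-3, c=M0/2=0, d=(M1−M0)/(6·2)=69/224, b=Δ0−h0·(2M0+M1)/6=-41/56
seg 1: a=-2, c=M1/2=207/112, d=(M2−M1)/(6·2)=-177/224, b=Δ1−h1·(2M1+M2)/6=83/28
seg 2: a=5, c=M2/2=-81/28, d=(M3−M2)/(6·2)=135/224, b=Δ2−h2·(2M2+M3)/6=7/8
seg 3: a=0, c=M3/2=81/112, d=(M4−M3)/(6·2)=-27/224, b=Δ3−h3·(2M3+M4)/6=-97/28
t_q=11/2 → seg 2, τ=3/2; S=5+7/8·τ+-81/28·τ²+135/224·τ³=3293/1792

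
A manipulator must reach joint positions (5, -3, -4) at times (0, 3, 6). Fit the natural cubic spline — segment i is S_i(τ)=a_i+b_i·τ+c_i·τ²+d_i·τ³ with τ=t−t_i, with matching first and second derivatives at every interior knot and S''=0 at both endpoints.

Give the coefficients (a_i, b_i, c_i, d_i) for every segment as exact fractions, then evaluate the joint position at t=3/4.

  seg 0: a=5 b=-13/4 c=0 d=7/108
  seg 1: a=-3 b=-3/2 c=7/12 d=-7/108
S(3/4) = 663/256

Δ: Δ0=-8/3, Δ1=-1/3
row 1: diag=12, rhs=14; c'=1/4, d'=7/6
back: M1=7/6
M: M0=0, M1=7/6, M2=0
seg 0: a=5, c=M0/2=0, d=(M1−M0)/(6·3)=7/108, b=Δ0−h0·(2M0+M1)/6=-13/4
seg 1: a=-3, c=M1/2=7/12, d=(M2−M1)/(6·3)=-7/108, b=Δ1−h1·(2M1+M2)/6=-3/2
t_q=3/4 → seg 0, τ=3/4; S=5+-13/4·τ+0·τ²+7/108·τ³=663/256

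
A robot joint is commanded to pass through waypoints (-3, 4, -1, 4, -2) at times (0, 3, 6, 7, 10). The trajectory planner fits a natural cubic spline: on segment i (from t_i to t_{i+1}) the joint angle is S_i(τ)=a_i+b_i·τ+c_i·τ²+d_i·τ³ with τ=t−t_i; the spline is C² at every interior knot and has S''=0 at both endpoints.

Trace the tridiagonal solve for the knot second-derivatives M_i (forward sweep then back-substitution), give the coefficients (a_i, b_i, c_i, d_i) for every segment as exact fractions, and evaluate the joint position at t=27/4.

  seg 0: a=-3 b=965/228 c=0 d=-433/2052
  seg 1: a=4 b=-167/114 c=-433/228 d=1253/2052
  seg 2: a=-1 b=827/228 c=205/57 d=-169/76
  seg 3: a=4 b=473/114 c=-701/228 d=701/2052
S(27/4) = 13645/4864

Δ: Δ0=7/3, Δ1=-5/3, Δ2=5, Δ3=-2
row 1: diag=12, rhs=-24; c'=1/4, d'=-2
row 2: denom=8−3·1/4=29/4; d'=(40−3·-2)/(29/4)=184/29
row 3: denom=8−1·4/29=228/29; d'=(-42−1·184/29)/(228/29)=-701/114
back: M3=-701/114
back: M2=184/29−4/29·-701/114=410/57
back: M1=-2−1/4·410/57=-433/114
M: M0=0, M1=-433/114, M2=410/57, M3=-701/114, M4=0
seg 0: a=-3, c=M0/2=0, d=(M1−M0)/(6·3)=-433/2052, b=Δ0−h0·(2M0+M1)/6=965/228
seg 1: a=4, c=M1/2=-433/228, d=(M2−M1)/(6·3)=1253/2052, b=Δ1−h1·(2M1+M2)/6=-167/114
seg 2: a=-1, c=M2/2=205/57, d=(M3−M2)/(6·1)=-169/76, b=Δ2−h2·(2M2+M3)/6=827/228
seg 3: a=4, c=M3/2=-701/228, d=(M4−M3)/(6·3)=701/2052, b=Δ3−h3·(2M3+M4)/6=473/114
t_q=27/4 → seg 2, τ=3/4; S=-1+827/228·τ+205/57·τ²+-169/76·τ³=13645/4864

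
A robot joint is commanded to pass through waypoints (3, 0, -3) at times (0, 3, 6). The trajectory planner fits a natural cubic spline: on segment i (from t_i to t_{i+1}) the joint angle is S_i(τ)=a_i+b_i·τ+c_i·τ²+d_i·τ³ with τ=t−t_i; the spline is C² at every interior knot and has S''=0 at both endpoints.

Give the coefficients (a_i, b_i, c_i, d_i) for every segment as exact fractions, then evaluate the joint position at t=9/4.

Δ: Δ0=-1, Δ1=-1
row 1: diag=12, rhs=0; c'=1/4, d'=0
back: M1=0
M: M0=0, M1=0, M2=0
seg 0: a=3, c=M0/2=0, d=(M1−M0)/(6·3)=0, b=Δ0−h0·(2M0+M1)/6=-1
seg 1: a=0, c=M1/2=0, d=(M2−M1)/(6·3)=0, b=Δ1−h1·(2M1+M2)/6=-1
t_q=9/4 → seg 0, τ=9/4; S=3+-1·τ+0·τ²+0·τ³=3/4

  seg 0: a=3 b=-1 c=0 d=0
  seg 1: a=0 b=-1 c=0 d=0
S(9/4) = 3/4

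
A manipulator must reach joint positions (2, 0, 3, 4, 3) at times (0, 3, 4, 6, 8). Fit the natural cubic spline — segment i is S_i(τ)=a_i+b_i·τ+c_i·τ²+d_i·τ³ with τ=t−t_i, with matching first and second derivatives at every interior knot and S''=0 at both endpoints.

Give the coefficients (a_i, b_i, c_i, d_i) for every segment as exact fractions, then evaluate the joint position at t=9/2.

  seg 0: a=2 b=-1151/516 c=0 d=269/1548
  seg 1: a=0 b=635/258 c=269/172 d=-529/516
  seg 2: a=3 b=1297/516 c=-65/43 d=521/2064
  seg 3: a=4 b=-65/129 c=1/344 d=-1/2064
S(9/2) = 21523/5504

Δ: Δ0=-2/3, Δ1=3, Δ2=1/2, Δ3=-1/2
row 1: diag=8, rhs=22; c'=1/8, d'=11/4
row 2: denom=6−1·1/8=47/8; d'=(-15−1·11/4)/(47/8)=-142/47
row 3: denom=8−2·16/47=344/47; d'=(-6−2·-142/47)/(344/47)=1/172
back: M3=1/172
back: M2=-142/47−16/47·1/172=-130/43
back: M1=11/4−1/8·-130/43=269/86
M: M0=0, M1=269/86, M2=-130/43, M3=1/172, M4=0
seg 0: a=2, c=M0/2=0, d=(M1−M0)/(6·3)=269/1548, b=Δ0−h0·(2M0+M1)/6=-1151/516
seg 1: a=0, c=M1/2=269/172, d=(M2−M1)/(6·1)=-529/516, b=Δ1−h1·(2M1+M2)/6=635/258
seg 2: a=3, c=M2/2=-65/43, d=(M3−M2)/(6·2)=521/2064, b=Δ2−h2·(2M2+M3)/6=1297/516
seg 3: a=4, c=M3/2=1/344, d=(M4−M3)/(6·2)=-1/2064, b=Δ3−h3·(2M3+M4)/6=-65/129
t_q=9/2 → seg 2, τ=1/2; S=3+1297/516·τ+-65/43·τ²+521/2064·τ³=21523/5504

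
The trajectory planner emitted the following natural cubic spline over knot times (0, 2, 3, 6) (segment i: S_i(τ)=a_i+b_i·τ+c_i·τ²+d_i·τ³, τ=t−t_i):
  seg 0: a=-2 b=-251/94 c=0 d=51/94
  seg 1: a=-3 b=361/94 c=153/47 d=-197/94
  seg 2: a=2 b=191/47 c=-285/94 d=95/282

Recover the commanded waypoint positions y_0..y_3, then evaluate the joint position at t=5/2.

y_0 = S_0(0) = a_0 = -2
y_1 = S_1(0) = a_1 = -3
y_2 = S_2(0) = a_2 = 2
y_3 = S_2(3) = -4
t_q=5/2 is in segment 1 (τ=1/2); S_1(τ)=-397/752

y_0=-2 y_1=-3 y_2=2 y_3=-4
S(5/2) = -397/752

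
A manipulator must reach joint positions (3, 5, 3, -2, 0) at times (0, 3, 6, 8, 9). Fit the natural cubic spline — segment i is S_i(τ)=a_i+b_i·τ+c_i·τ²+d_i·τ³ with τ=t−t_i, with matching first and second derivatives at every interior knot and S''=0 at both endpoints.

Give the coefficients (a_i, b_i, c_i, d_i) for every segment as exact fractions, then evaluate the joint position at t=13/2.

Δ: Δ0=2/3, Δ1=-2/3, Δ2=-5/2, Δ3=2
row 1: diag=12, rhs=-8; c'=1/4, d'=-2/3
row 2: denom=10−3·1/4=37/4; d'=(-11−3·-2/3)/(37/4)=-36/37
row 3: denom=6−2·8/37=206/37; d'=(27−2·-36/37)/(206/37)=1071/206
back: M3=1071/206
back: M2=-36/37−8/37·1071/206=-216/103
back: M1=-2/3−1/4·-216/103=-44/309
M: M0=0, M1=-44/309, M2=-216/103, M3=1071/206, M4=0
seg 0: a=3, c=M0/2=0, d=(M1−M0)/(6·3)=-22/2781, b=Δ0−h0·(2M0+M1)/6=76/103
seg 1: a=5, c=M1/2=-22/309, d=(M2−M1)/(6·3)=-302/2781, b=Δ1−h1·(2M1+M2)/6=54/103
seg 2: a=3, c=M2/2=-108/103, d=(M3−M2)/(6·2)=501/824, b=Δ2−h2·(2M2+M3)/6=-292/103
seg 3: a=-2, c=M3/2=1071/412, d=(M4−M3)/(6·1)=-357/412, b=Δ3−h3·(2M3+M4)/6=55/206
t_q=13/2 → seg 2, τ=1/2; S=3+-292/103·τ+-108/103·τ²+501/824·τ³=9205/6592

  seg 0: a=3 b=76/103 c=0 d=-22/2781
  seg 1: a=5 b=54/103 c=-22/309 d=-302/2781
  seg 2: a=3 b=-292/103 c=-108/103 d=501/824
  seg 3: a=-2 b=55/206 c=1071/412 d=-357/412
S(13/2) = 9205/6592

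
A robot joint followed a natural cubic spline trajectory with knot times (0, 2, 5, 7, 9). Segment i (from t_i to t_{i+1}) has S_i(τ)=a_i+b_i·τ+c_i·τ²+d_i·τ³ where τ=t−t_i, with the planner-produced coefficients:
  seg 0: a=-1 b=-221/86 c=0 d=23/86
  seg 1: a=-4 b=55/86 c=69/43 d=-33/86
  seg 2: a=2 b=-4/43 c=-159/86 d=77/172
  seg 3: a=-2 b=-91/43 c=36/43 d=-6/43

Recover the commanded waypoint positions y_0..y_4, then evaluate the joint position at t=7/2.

y_0 = S_0(0) = a_0 = -1
y_1 = S_1(0) = a_1 = -4
y_2 = S_2(0) = a_2 = 2
y_3 = S_3(0) = a_3 = -2
y_4 = S_3(2) = -4
t_q=7/2 is in segment 1 (τ=3/2); S_1(τ)=-499/688

y_0=-1 y_1=-4 y_2=2 y_3=-2 y_4=-4
S(7/2) = -499/688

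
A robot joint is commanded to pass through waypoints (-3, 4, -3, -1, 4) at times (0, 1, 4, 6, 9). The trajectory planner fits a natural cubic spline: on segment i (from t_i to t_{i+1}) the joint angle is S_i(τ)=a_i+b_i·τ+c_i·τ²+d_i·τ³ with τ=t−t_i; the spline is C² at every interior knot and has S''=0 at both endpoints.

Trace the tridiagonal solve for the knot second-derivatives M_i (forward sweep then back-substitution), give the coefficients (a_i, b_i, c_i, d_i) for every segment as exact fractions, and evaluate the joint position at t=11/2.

  seg 0: a=-3 b=2869/339 c=0 d=-496/339
  seg 1: a=4 b=1381/339 c=-496/113 d=764/1017
  seg 2: a=-3 b=-671/339 c=268/113 d=-299/678
  seg 3: a=-1 b=751/339 c=-31/113 d=31/1017
S(11/2) = -3835/1808

Δ: Δ0=7, Δ1=-7/3, Δ2=1, Δ3=5/3
row 1: diag=8, rhs=-56; c'=3/8, d'=-7
row 2: denom=10−3·3/8=71/8; d'=(20−3·-7)/(71/8)=328/71
row 3: denom=10−2·16/71=678/71; d'=(4−2·328/71)/(678/71)=-62/113
back: M3=-62/113
back: M2=328/71−16/71·-62/113=536/113
back: M1=-7−3/8·536/113=-992/113
M: M0=0, M1=-992/113, M2=536/113, M3=-62/113, M4=0
seg 0: a=-3, c=M0/2=0, d=(M1−M0)/(6·1)=-496/339, b=Δ0−h0·(2M0+M1)/6=2869/339
seg 1: a=4, c=M1/2=-496/113, d=(M2−M1)/(6·3)=764/1017, b=Δ1−h1·(2M1+M2)/6=1381/339
seg 2: a=-3, c=M2/2=268/113, d=(M3−M2)/(6·2)=-299/678, b=Δ2−h2·(2M2+M3)/6=-671/339
seg 3: a=-1, c=M3/2=-31/113, d=(M4−M3)/(6·3)=31/1017, b=Δ3−h3·(2M3+M4)/6=751/339
t_q=11/2 → seg 2, τ=3/2; S=-3+-671/339·τ+268/113·τ²+-299/678·τ³=-3835/1808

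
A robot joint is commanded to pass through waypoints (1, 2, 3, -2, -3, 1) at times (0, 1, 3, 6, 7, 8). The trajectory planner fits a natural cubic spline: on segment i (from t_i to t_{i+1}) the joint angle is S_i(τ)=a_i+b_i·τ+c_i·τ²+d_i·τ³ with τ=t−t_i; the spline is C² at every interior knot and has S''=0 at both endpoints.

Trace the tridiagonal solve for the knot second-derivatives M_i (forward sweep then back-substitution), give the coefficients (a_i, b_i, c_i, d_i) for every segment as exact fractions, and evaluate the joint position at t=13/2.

  seg 0: a=1 b=461/456 c=0 d=-5/456
  seg 1: a=2 b=223/228 c=-5/152 d=-47/456
  seg 2: a=3 b=-89/228 c=-99/152 d=103/1368
  seg 3: a=-2 b=-1033/456 c=1/38 d=565/456
  seg 4: a=-3 b=343/228 c=569/152 d=-569/456
S(13/2) = -3613/1216

Δ: Δ0=1, Δ1=1/2, Δ2=-5/3, Δ3=-1, Δ4=4
row 1: diag=6, rhs=-3; c'=1/3, d'=-1/2
row 2: denom=10−2·1/3=28/3; d'=(-13−2·-1/2)/(28/3)=-9/7
row 3: denom=8−3·9/28=197/28; d'=(4−3·-9/7)/(197/28)=220/197
row 4: denom=4−1·28/197=760/197; d'=(30−1·220/197)/(760/197)=569/76
back: M4=569/76
back: M3=220/197−28/197·569/76=1/19
back: M2=-9/7−9/28·1/19=-99/76
back: M1=-1/2−1/3·-99/76=-5/76
M: M0=0, M1=-5/76, M2=-99/76, M3=1/19, M4=569/76, M5=0
seg 0: a=1, c=M0/2=0, d=(M1−M0)/(6·1)=-5/456, b=Δ0−h0·(2M0+M1)/6=461/456
seg 1: a=2, c=M1/2=-5/152, d=(M2−M1)/(6·2)=-47/456, b=Δ1−h1·(2M1+M2)/6=223/228
seg 2: a=3, c=M2/2=-99/152, d=(M3−M2)/(6·3)=103/1368, b=Δ2−h2·(2M2+M3)/6=-89/228
seg 3: a=-2, c=M3/2=1/38, d=(M4−M3)/(6·1)=565/456, b=Δ3−h3·(2M3+M4)/6=-1033/456
seg 4: a=-3, c=M4/2=569/152, d=(M5−M4)/(6·1)=-569/456, b=Δ4−h4·(2M4+M5)/6=343/228
t_q=13/2 → seg 3, τ=1/2; S=-2+-1033/456·τ+1/38·τ²+565/456·τ³=-3613/1216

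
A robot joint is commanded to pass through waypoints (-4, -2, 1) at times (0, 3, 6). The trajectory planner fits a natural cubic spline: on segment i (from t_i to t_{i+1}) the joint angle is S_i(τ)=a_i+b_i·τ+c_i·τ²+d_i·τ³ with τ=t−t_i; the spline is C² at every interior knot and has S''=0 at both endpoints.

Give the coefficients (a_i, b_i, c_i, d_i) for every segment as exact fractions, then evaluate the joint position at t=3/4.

Δ: Δ0=2/3, Δ1=1
row 1: diag=12, rhs=2; c'=1/4, d'=1/6
back: M1=1/6
M: M0=0, M1=1/6, M2=0
seg 0: a=-4, c=M0/2=0, d=(M1−M0)/(6·3)=1/108, b=Δ0−h0·(2M0+M1)/6=7/12
seg 1: a=-2, c=M1/2=1/12, d=(M2−M1)/(6·3)=-1/108, b=Δ1−h1·(2M1+M2)/6=5/6
t_q=3/4 → seg 0, τ=3/4; S=-4+7/12·τ+0·τ²+1/108·τ³=-911/256

  seg 0: a=-4 b=7/12 c=0 d=1/108
  seg 1: a=-2 b=5/6 c=1/12 d=-1/108
S(3/4) = -911/256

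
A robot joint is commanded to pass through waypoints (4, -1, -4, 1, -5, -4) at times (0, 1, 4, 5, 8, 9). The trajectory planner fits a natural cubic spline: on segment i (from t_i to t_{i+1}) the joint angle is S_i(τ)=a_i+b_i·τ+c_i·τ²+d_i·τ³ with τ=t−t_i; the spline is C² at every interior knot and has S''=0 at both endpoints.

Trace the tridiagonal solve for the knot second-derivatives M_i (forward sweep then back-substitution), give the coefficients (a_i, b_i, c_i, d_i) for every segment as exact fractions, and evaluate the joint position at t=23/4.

Δ: Δ0=-5, Δ1=-1, Δ2=5, Δ3=-2, Δ4=1
row 1: diag=8, rhs=24; c'=3/8, d'=3
row 2: denom=8−3·3/8=55/8; d'=(36−3·3)/(55/8)=216/55
row 3: denom=8−1·8/55=432/55; d'=(-42−1·216/55)/(432/55)=-421/72
row 4: denom=8−3·55/144=329/48; d'=(18−3·-421/72)/(329/48)=1706/329
back: M4=1706/329
back: M3=-421/72−55/144·1706/329=-7726/987
back: M2=216/55−8/55·-7726/987=5000/987
back: M1=3−3/8·5000/987=362/329
M: M0=0, M1=362/329, M2=5000/987, M3=-7726/987, M4=1706/329, M5=0
seg 0: a=4, c=M0/2=0, d=(M1−M0)/(6·1)=181/987, b=Δ0−h0·(2M0+M1)/6=-5116/987
seg 1: a=-1, c=M1/2=181/329, d=(M2−M1)/(6·3)=1957/8883, b=Δ1−h1·(2M1+M2)/6=-4573/987
seg 2: a=-4, c=M2/2=2500/987, d=(M3−M2)/(6·1)=-101/47, b=Δ2−h2·(2M2+M3)/6=4556/987
seg 3: a=1, c=M3/2=-3863/987, d=(M4−M3)/(6·3)=6422/8883, b=Δ3−h3·(2M3+M4)/6=3193/987
seg 4: a=-5, c=M4/2=853/329, d=(M5−M4)/(6·1)=-853/987, b=Δ4−h4·(2M4+M5)/6=-719/987
t_q=23/4 → seg 3, τ=3/4; S=1+3193/987·τ+-3863/987·τ²+6422/8883·τ³=16105/10528

  seg 0: a=4 b=-5116/987 c=0 d=181/987
  seg 1: a=-1 b=-4573/987 c=181/329 d=1957/8883
  seg 2: a=-4 b=4556/987 c=2500/987 d=-101/47
  seg 3: a=1 b=3193/987 c=-3863/987 d=6422/8883
  seg 4: a=-5 b=-719/987 c=853/329 d=-853/987
S(23/4) = 16105/10528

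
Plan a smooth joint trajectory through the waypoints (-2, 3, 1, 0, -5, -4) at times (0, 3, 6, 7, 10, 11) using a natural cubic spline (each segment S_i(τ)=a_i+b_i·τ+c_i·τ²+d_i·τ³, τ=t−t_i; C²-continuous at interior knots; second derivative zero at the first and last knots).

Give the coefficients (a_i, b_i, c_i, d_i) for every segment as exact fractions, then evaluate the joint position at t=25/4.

  seg 0: a=-2 b=3598/1563 c=0 d=-331/4689
  seg 1: a=3 b=619/1563 c=-331/521 d=1318/14067
  seg 2: a=1 b=-1385/1563 c=325/1563 d=-503/1563
  seg 3: a=0 b=-748/521 c=-1184/1563 d=3191/14067
  seg 4: a=-5 b=75/521 c=669/521 d=-223/521
S(25/4) = 26223/33344

Δ: Δ0=5/3, Δ1=-2/3, Δ2=-1, Δ3=-5/3, Δ4=1
row 1: diag=12, rhs=-14; c'=1/4, d'=-7/6
row 2: denom=8−3·1/4=29/4; d'=(-2−3·-7/6)/(29/4)=6/29
row 3: denom=8−1·4/29=228/29; d'=(-4−1·6/29)/(228/29)=-61/114
row 4: denom=8−3·29/76=521/76; d'=(16−3·-61/114)/(521/76)=1338/521
back: M4=1338/521
back: M3=-61/114−29/76·1338/521=-2368/1563
back: M2=6/29−4/29·-2368/1563=650/1563
back: M1=-7/6−1/4·650/1563=-662/521
M: M0=0, M1=-662/521, M2=650/1563, M3=-2368/1563, M4=1338/521, M5=0
seg 0: a=-2, c=M0/2=0, d=(M1−M0)/(6·3)=-331/4689, b=Δ0−h0·(2M0+M1)/6=3598/1563
seg 1: a=3, c=M1/2=-331/521, d=(M2−M1)/(6·3)=1318/14067, b=Δ1−h1·(2M1+M2)/6=619/1563
seg 2: a=1, c=M2/2=325/1563, d=(M3−M2)/(6·1)=-503/1563, b=Δ2−h2·(2M2+M3)/6=-1385/1563
seg 3: a=0, c=M3/2=-1184/1563, d=(M4−M3)/(6·3)=3191/14067, b=Δ3−h3·(2M3+M4)/6=-748/521
seg 4: a=-5, c=M4/2=669/521, d=(M5−M4)/(6·1)=-223/521, b=Δ4−h4·(2M4+M5)/6=75/521
t_q=25/4 → seg 2, τ=1/4; S=1+-1385/1563·τ+325/1563·τ²+-503/1563·τ³=26223/33344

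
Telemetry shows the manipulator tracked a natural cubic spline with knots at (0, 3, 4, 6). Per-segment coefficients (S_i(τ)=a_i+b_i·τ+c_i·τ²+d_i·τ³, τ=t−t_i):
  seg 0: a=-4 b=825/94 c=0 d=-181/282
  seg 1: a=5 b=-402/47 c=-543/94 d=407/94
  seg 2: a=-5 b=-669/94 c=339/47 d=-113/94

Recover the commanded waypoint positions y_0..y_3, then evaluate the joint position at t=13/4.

y_0=-4 y_1=5 y_2=-5 y_3=0
S(13/4) = 15451/6016

y_0 = S_0(0) = a_0 = -4
y_1 = S_1(0) = a_1 = 5
y_2 = S_2(0) = a_2 = -5
y_3 = S_2(2) = 0
t_q=13/4 is in segment 1 (τ=1/4); S_1(τ)=15451/6016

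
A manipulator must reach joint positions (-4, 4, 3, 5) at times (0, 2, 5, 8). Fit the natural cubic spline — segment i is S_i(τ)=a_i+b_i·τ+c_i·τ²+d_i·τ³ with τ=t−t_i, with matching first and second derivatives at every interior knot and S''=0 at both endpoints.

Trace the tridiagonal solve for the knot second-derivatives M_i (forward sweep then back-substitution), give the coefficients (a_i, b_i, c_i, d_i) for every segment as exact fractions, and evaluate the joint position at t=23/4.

Δ: Δ0=4, Δ1=-1/3, Δ2=2/3
row 1: diag=10, rhs=-26; c'=3/10, d'=-13/5
row 2: denom=12−3·3/10=111/10; d'=(6−3·-13/5)/(111/10)=46/37
back: M2=46/37
back: M1=-13/5−3/10·46/37=-110/37
M: M0=0, M1=-110/37, M2=46/37, M3=0
seg 0: a=-4, c=M0/2=0, d=(M1−M0)/(6·2)=-55/222, b=Δ0−h0·(2M0+M1)/6=554/111
seg 1: a=4, c=M1/2=-55/37, d=(M2−M1)/(6·3)=26/111, b=Δ1−h1·(2M1+M2)/6=224/111
seg 2: a=3, c=M2/2=23/37, d=(M3−M2)/(6·3)=-23/333, b=Δ2−h2·(2M2+M3)/6=-64/111
t_q=23/4 → seg 2, τ=3/4; S=3+-64/111·τ+23/37·τ²+-23/333·τ³=6839/2368

  seg 0: a=-4 b=554/111 c=0 d=-55/222
  seg 1: a=4 b=224/111 c=-55/37 d=26/111
  seg 2: a=3 b=-64/111 c=23/37 d=-23/333
S(23/4) = 6839/2368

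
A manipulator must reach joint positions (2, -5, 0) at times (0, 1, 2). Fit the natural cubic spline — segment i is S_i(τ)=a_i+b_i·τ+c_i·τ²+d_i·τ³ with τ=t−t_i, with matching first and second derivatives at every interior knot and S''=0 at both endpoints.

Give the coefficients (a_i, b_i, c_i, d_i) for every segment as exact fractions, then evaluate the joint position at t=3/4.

Δ: Δ0=-7, Δ1=5
row 1: diag=4, rhs=72; c'=1/4, d'=18
back: M1=18
M: M0=0, M1=18, M2=0
seg 0: a=2, c=M0/2=0, d=(M1−M0)/(6·1)=3, b=Δ0−h0·(2M0+M1)/6=-10
seg 1: a=-5, c=M1/2=9, d=(M2−M1)/(6·1)=-3, b=Δ1−h1·(2M1+M2)/6=-1
t_q=3/4 → seg 0, τ=3/4; S=2+-10·τ+0·τ²+3·τ³=-271/64

  seg 0: a=2 b=-10 c=0 d=3
  seg 1: a=-5 b=-1 c=9 d=-3
S(3/4) = -271/64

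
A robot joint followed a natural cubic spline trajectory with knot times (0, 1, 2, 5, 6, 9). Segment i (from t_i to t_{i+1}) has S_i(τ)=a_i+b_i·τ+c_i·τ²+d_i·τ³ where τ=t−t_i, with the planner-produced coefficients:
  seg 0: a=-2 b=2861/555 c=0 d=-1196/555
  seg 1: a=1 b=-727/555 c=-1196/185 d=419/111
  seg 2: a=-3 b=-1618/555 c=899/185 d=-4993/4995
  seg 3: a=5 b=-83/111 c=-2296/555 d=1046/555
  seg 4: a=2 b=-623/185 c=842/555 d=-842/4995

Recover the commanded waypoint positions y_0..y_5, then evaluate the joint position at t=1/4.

y_0 = S_0(0) = a_0 = -2
y_1 = S_1(0) = a_1 = 1
y_2 = S_2(0) = a_2 = -3
y_3 = S_3(0) = a_3 = 5
y_4 = S_4(0) = a_4 = 2
y_5 = S_4(3) = 1
t_q=1/4 is in segment 0 (τ=1/4); S_0(τ)=-441/592

y_0=-2 y_1=1 y_2=-3 y_3=5 y_4=2 y_5=1
S(1/4) = -441/592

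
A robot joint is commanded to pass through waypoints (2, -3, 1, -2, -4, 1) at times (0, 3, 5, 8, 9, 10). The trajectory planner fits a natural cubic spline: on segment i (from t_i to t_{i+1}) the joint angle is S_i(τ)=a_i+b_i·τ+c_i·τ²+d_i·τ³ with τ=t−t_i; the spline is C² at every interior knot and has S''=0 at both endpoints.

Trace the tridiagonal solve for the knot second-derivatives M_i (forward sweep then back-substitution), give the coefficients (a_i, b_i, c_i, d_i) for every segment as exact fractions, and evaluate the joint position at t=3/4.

  seg 0: a=2 b=-1289/436 c=0 d=1687/11772
  seg 1: a=-3 b=199/218 c=1687/1308 d=-122/327
  seg 2: a=1 b=1043/654 c=-1241/1308 d=329/11772
  seg 3: a=-2 b=-4373/1308 c=-76/109 d=2669/1308
  seg 4: a=-4 b=905/654 c=2365/436 d=-2365/1308
S(3/4) = -4377/27904

Δ: Δ0=-5/3, Δ1=2, Δ2=-1, Δ3=-2, Δ4=5
row 1: diag=10, rhs=22; c'=1/5, d'=11/5
row 2: denom=10−2·1/5=48/5; d'=(-18−2·11/5)/(48/5)=-7/3
row 3: denom=8−3·5/16=113/16; d'=(-6−3·-7/3)/(113/16)=16/113
row 4: denom=4−1·16/113=436/113; d'=(42−1·16/113)/(436/113)=2365/218
back: M4=2365/218
back: M3=16/113−16/113·2365/218=-152/109
back: M2=-7/3−5/16·-152/109=-1241/654
back: M1=11/5−1/5·-1241/654=1687/654
M: M0=0, M1=1687/654, M2=-1241/654, M3=-152/109, M4=2365/218, M5=0
seg 0: a=2, c=M0/2=0, d=(M1−M0)/(6·3)=1687/11772, b=Δ0−h0·(2M0+M1)/6=-1289/436
seg 1: a=-3, c=M1/2=1687/1308, d=(M2−M1)/(6·2)=-122/327, b=Δ1−h1·(2M1+M2)/6=199/218
seg 2: a=1, c=M2/2=-1241/1308, d=(M3−M2)/(6·3)=329/11772, b=Δ2−h2·(2M2+M3)/6=1043/654
seg 3: a=-2, c=M3/2=-76/109, d=(M4−M3)/(6·1)=2669/1308, b=Δ3−h3·(2M3+M4)/6=-4373/1308
seg 4: a=-4, c=M4/2=2365/436, d=(M5−M4)/(6·1)=-2365/1308, b=Δ4−h4·(2M4+M5)/6=905/654
t_q=3/4 → seg 0, τ=3/4; S=2+-1289/436·τ+0·τ²+1687/11772·τ³=-4377/27904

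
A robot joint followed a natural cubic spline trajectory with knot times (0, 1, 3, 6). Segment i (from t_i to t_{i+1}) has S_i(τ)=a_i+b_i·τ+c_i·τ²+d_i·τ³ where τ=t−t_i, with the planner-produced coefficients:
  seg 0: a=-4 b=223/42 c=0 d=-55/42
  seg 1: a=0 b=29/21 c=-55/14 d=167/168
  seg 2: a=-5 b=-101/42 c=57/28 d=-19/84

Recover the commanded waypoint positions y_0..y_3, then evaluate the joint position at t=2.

y_0=-4 y_1=0 y_2=-5 y_3=0
S(2) = -87/56

y_0 = S_0(0) = a_0 = -4
y_1 = S_1(0) = a_1 = 0
y_2 = S_2(0) = a_2 = -5
y_3 = S_2(3) = 0
t_q=2 is in segment 1 (τ=1); S_1(τ)=-87/56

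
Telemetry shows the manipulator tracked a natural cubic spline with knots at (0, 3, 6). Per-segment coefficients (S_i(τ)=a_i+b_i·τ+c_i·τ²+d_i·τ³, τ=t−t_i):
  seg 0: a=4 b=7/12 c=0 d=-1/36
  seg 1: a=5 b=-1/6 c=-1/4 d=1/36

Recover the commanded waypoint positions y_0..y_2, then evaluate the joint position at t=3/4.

y_0 = S_0(0) = a_0 = 4
y_1 = S_1(0) = a_1 = 5
y_2 = S_1(3) = 3
t_q=3/4 is in segment 0 (τ=3/4); S_0(τ)=1133/256

y_0=4 y_1=5 y_2=3
S(3/4) = 1133/256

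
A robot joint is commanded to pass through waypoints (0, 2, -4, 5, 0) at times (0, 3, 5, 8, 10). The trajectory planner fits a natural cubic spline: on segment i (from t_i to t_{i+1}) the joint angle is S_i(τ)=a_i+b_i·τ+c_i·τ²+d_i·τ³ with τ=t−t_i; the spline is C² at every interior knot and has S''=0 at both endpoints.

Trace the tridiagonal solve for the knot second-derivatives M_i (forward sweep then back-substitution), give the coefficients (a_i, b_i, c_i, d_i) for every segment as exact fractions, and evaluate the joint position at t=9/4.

  seg 0: a=0 b=68/29 c=0 d=-146/783
  seg 1: a=2 b=-78/29 c=-146/87 d=265/348
  seg 2: a=-4 b=-23/87 c=503/174 d=-941/1566
  seg 3: a=5 b=149/174 c=-73/29 d=73/174
S(9/4) = 2925/928

Δ: Δ0=2/3, Δ1=-3, Δ2=3, Δ3=-5/2
row 1: diag=10, rhs=-22; c'=1/5, d'=-11/5
row 2: denom=10−2·1/5=48/5; d'=(36−2·-11/5)/(48/5)=101/24
row 3: denom=10−3·5/16=145/16; d'=(-33−3·101/24)/(145/16)=-146/29
back: M3=-146/29
back: M2=101/24−5/16·-146/29=503/87
back: M1=-11/5−1/5·503/87=-292/87
M: M0=0, M1=-292/87, M2=503/87, M3=-146/29, M4=0
seg 0: a=0, c=M0/2=0, d=(M1−M0)/(6·3)=-146/783, b=Δ0−h0·(2M0+M1)/6=68/29
seg 1: a=2, c=M1/2=-146/87, d=(M2−M1)/(6·2)=265/348, b=Δ1−h1·(2M1+M2)/6=-78/29
seg 2: a=-4, c=M2/2=503/174, d=(M3−M2)/(6·3)=-941/1566, b=Δ2−h2·(2M2+M3)/6=-23/87
seg 3: a=5, c=M3/2=-73/29, d=(M4−M3)/(6·2)=73/174, b=Δ3−h3·(2M3+M4)/6=149/174
t_q=9/4 → seg 0, τ=9/4; S=0+68/29·τ+0·τ²+-146/783·τ³=2925/928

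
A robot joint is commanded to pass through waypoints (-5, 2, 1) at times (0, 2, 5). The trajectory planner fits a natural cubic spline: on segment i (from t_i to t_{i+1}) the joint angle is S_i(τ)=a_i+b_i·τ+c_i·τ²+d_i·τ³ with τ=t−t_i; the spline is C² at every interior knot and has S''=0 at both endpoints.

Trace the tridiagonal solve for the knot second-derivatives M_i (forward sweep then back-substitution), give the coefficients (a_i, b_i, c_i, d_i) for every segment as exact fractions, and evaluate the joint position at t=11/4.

  seg 0: a=-5 b=64/15 c=0 d=-23/120
  seg 1: a=2 b=59/30 c=-23/20 d=23/180
S(11/4) = 3689/1280

Δ: Δ0=7/2, Δ1=-1/3
row 1: diag=10, rhs=-23; c'=3/10, d'=-23/10
back: M1=-23/10
M: M0=0, M1=-23/10, M2=0
seg 0: a=-5, c=M0/2=0, d=(M1−M0)/(6·2)=-23/120, b=Δ0−h0·(2M0+M1)/6=64/15
seg 1: a=2, c=M1/2=-23/20, d=(M2−M1)/(6·3)=23/180, b=Δ1−h1·(2M1+M2)/6=59/30
t_q=11/4 → seg 1, τ=3/4; S=2+59/30·τ+-23/20·τ²+23/180·τ³=3689/1280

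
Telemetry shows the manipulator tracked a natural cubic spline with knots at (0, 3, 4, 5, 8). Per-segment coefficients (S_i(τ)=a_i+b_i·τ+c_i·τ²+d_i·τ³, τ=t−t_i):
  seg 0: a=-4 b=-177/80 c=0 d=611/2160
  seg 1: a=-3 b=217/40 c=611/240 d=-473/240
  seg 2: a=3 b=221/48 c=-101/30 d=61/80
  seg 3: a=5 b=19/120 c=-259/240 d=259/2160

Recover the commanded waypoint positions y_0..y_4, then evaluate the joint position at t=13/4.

y_0=-4 y_1=-3 y_2=3 y_3=5 y_4=-1
S(13/4) = -7759/5120

y_0 = S_0(0) = a_0 = -4
y_1 = S_1(0) = a_1 = -3
y_2 = S_2(0) = a_2 = 3
y_3 = S_3(0) = a_3 = 5
y_4 = S_3(3) = -1
t_q=13/4 is in segment 1 (τ=1/4); S_1(τ)=-7759/5120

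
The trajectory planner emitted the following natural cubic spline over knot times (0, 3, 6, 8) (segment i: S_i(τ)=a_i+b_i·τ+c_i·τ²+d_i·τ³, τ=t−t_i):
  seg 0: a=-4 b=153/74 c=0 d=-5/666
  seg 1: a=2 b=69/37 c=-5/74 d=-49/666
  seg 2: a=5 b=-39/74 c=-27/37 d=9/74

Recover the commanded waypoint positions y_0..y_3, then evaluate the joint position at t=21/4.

y_0=-4 y_1=2 y_2=5 y_3=2
S(21/4) = 23755/4736

y_0 = S_0(0) = a_0 = -4
y_1 = S_1(0) = a_1 = 2
y_2 = S_2(0) = a_2 = 5
y_3 = S_2(2) = 2
t_q=21/4 is in segment 1 (τ=9/4); S_1(τ)=23755/4736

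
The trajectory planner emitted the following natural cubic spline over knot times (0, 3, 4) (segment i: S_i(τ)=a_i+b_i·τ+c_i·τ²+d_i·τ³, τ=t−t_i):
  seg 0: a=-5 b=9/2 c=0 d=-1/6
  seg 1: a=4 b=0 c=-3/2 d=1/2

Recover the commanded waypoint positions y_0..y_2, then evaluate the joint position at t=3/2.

y_0 = S_0(0) = a_0 = -5
y_1 = S_1(0) = a_1 = 4
y_2 = S_1(1) = 3
t_q=3/2 is in segment 0 (τ=3/2); S_0(τ)=19/16

y_0=-5 y_1=4 y_2=3
S(3/2) = 19/16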